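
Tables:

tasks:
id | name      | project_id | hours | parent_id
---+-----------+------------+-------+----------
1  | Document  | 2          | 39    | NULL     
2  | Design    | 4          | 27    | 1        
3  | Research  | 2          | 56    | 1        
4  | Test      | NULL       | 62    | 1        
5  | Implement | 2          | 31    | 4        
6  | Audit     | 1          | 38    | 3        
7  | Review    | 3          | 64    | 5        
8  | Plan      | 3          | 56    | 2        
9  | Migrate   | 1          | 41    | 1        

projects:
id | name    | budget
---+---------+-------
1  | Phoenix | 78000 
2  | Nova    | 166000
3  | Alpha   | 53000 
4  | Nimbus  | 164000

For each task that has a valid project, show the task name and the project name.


INNER JOIN keeps only tasks rows whose project_id matches an id in projects. Walk through each task:
  - task 1 (Document): project_id=2 -> matches Nova
  - task 2 (Design): project_id=4 -> matches Nimbus
  - task 3 (Research): project_id=2 -> matches Nova
  - task 4 (Test): project_id=NULL, no match -> dropped
  - task 5 (Implement): project_id=2 -> matches Nova
  - task 6 (Audit): project_id=1 -> matches Phoenix
  - task 7 (Review): project_id=3 -> matches Alpha
  - task 8 (Plan): project_id=3 -> matches Alpha
  - task 9 (Migrate): project_id=1 -> matches Phoenix
So 1 of 9 rows is dropped.

SQL:
SELECT a.name, b.name AS project
FROM tasks a
INNER JOIN projects b ON a.project_id = b.id

Result:
name      | project
----------+--------
Document  | Nova   
Design    | Nimbus 
Research  | Nova   
Implement | Nova   
Audit     | Phoenix
Review    | Alpha  
Plan      | Alpha  
Migrate   | Phoenix


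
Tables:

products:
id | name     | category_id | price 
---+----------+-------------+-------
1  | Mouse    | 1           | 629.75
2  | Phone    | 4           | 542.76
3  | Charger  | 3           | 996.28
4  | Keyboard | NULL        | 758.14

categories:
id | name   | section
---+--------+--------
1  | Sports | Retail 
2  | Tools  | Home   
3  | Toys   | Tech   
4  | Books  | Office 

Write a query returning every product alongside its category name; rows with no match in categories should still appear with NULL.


LEFT JOIN keeps every row from products (the left table); where category_id has no match in categories, the category columns become NULL. Walk through each product:
  - product 1 (Mouse): category_id=1 -> matches Sports
  - product 2 (Phone): category_id=4 -> matches Books
  - product 3 (Charger): category_id=3 -> matches Toys
  - product 4 (Keyboard): category_id=NULL, no match -> kept with NULL
All 4 rows appear; 1 has NULL category.

SQL:
SELECT a.name, b.name AS category
FROM products a
LEFT JOIN categories b ON a.category_id = b.id

Result:
name     | category
---------+---------
Mouse    | Sports  
Phone    | Books   
Charger  | Toys    
Keyboard | NULL    


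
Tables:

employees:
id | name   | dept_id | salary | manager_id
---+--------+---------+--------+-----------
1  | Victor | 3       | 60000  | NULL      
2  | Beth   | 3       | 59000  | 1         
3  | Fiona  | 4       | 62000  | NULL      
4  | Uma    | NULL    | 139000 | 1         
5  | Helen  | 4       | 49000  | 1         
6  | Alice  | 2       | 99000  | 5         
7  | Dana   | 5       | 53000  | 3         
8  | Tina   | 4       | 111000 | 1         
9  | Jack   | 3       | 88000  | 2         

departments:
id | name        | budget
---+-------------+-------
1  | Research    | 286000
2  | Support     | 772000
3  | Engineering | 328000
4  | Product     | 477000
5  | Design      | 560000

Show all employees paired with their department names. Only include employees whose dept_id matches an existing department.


INNER JOIN keeps only employees rows whose dept_id matches an id in departments. Walk through each employee:
  - employee 1 (Victor): dept_id=3 -> matches Engineering
  - employee 2 (Beth): dept_id=3 -> matches Engineering
  - employee 3 (Fiona): dept_id=4 -> matches Product
  - employee 4 (Uma): dept_id=NULL, no match -> dropped
  - employee 5 (Helen): dept_id=4 -> matches Product
  - employee 6 (Alice): dept_id=2 -> matches Support
  - employee 7 (Dana): dept_id=5 -> matches Design
  - employee 8 (Tina): dept_id=4 -> matches Product
  - employee 9 (Jack): dept_id=3 -> matches Engineering
So 1 of 9 rows is dropped.

SQL:
SELECT a.name, b.name AS department
FROM employees a
INNER JOIN departments b ON a.dept_id = b.id

Result:
name   | department 
-------+------------
Victor | Engineering
Beth   | Engineering
Fiona  | Product    
Helen  | Product    
Alice  | Support    
Dana   | Design     
Tina   | Product    
Jack   | Engineering


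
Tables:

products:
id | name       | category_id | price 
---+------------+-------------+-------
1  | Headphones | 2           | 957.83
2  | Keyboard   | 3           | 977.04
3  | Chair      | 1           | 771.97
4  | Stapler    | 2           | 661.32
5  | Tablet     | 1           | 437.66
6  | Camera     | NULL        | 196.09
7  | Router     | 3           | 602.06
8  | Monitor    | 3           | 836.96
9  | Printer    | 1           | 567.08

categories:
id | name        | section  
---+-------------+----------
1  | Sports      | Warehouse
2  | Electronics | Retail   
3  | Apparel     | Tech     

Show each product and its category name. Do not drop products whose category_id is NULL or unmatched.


LEFT JOIN keeps every row from products (the left table); where category_id has no match in categories, the category columns become NULL. Walk through each product:
  - product 1 (Headphones): category_id=2 -> matches Electronics
  - product 2 (Keyboard): category_id=3 -> matches Apparel
  - product 3 (Chair): category_id=1 -> matches Sports
  - product 4 (Stapler): category_id=2 -> matches Electronics
  - product 5 (Tablet): category_id=1 -> matches Sports
  - product 6 (Camera): category_id=NULL, no match -> kept with NULL
  - product 7 (Router): category_id=3 -> matches Apparel
  - product 8 (Monitor): category_id=3 -> matches Apparel
  - product 9 (Printer): category_id=1 -> matches Sports
All 9 rows appear; 1 has NULL category.

SQL:
SELECT a.name, b.name AS category
FROM products a
LEFT JOIN categories b ON a.category_id = b.id

Result:
name       | category   
-----------+------------
Headphones | Electronics
Keyboard   | Apparel    
Chair      | Sports     
Stapler    | Electronics
Tablet     | Sports     
Camera     | NULL       
Router     | Apparel    
Monitor    | Apparel    
Printer    | Sports     


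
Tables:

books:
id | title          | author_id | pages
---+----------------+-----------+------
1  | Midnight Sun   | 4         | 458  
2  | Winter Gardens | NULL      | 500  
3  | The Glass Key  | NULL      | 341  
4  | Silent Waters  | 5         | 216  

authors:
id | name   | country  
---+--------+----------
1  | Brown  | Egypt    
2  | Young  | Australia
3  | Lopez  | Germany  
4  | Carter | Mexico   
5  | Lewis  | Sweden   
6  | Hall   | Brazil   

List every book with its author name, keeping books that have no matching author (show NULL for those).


LEFT JOIN keeps every row from books (the left table); where author_id has no match in authors, the author columns become NULL. Walk through each book:
  - book 1 (Midnight Sun): author_id=4 -> matches Carter
  - book 2 (Winter Gardens): author_id=NULL, no match -> kept with NULL
  - book 3 (The Glass Key): author_id=NULL, no match -> kept with NULL
  - book 4 (Silent Waters): author_id=5 -> matches Lewis
All 4 rows appear; 2 have NULL author.

SQL:
SELECT a.title, b.name AS author
FROM books a
LEFT JOIN authors b ON a.author_id = b.id

Result:
title          | author
---------------+-------
Midnight Sun   | Carter
Winter Gardens | NULL  
The Glass Key  | NULL  
Silent Waters  | Lewis 


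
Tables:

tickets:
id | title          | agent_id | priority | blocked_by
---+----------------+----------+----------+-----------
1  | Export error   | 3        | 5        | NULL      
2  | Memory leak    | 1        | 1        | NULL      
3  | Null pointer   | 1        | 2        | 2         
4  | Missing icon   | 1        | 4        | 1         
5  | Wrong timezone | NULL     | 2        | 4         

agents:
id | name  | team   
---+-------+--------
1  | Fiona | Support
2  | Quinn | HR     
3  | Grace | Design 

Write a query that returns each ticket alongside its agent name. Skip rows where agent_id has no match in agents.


INNER JOIN keeps only tickets rows whose agent_id matches an id in agents. Walk through each ticket:
  - ticket 1 (Export error): agent_id=3 -> matches Grace
  - ticket 2 (Memory leak): agent_id=1 -> matches Fiona
  - ticket 3 (Null pointer): agent_id=1 -> matches Fiona
  - ticket 4 (Missing icon): agent_id=1 -> matches Fiona
  - ticket 5 (Wrong timezone): agent_id=NULL, no match -> dropped
So 1 of 5 rows is dropped.

SQL:
SELECT a.title, b.name AS agent
FROM tickets a
INNER JOIN agents b ON a.agent_id = b.id

Result:
title        | agent
-------------+------
Export error | Grace
Memory leak  | Fiona
Null pointer | Fiona
Missing icon | Fiona


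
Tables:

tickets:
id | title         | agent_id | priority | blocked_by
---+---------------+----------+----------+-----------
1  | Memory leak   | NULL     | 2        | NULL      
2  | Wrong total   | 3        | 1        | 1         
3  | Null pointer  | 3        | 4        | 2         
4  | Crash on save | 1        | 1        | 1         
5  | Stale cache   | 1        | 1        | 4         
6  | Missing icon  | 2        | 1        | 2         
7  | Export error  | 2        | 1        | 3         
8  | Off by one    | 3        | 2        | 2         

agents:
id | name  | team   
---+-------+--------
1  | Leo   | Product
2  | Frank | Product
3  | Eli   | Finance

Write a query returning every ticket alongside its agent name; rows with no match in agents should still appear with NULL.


LEFT JOIN keeps every row from tickets (the left table); where agent_id has no match in agents, the agent columns become NULL. Walk through each ticket:
  - ticket 1 (Memory leak): agent_id=NULL, no match -> kept with NULL
  - ticket 2 (Wrong total): agent_id=3 -> matches Eli
  - ticket 3 (Null pointer): agent_id=3 -> matches Eli
  - ticket 4 (Crash on save): agent_id=1 -> matches Leo
  - ticket 5 (Stale cache): agent_id=1 -> matches Leo
  - ticket 6 (Missing icon): agent_id=2 -> matches Frank
  - ticket 7 (Export error): agent_id=2 -> matches Frank
  - ticket 8 (Off by one): agent_id=3 -> matches Eli
All 8 rows appear; 1 has NULL agent.

SQL:
SELECT a.title, b.name AS agent
FROM tickets a
LEFT JOIN agents b ON a.agent_id = b.id

Result:
title         | agent
--------------+------
Memory leak   | NULL 
Wrong total   | Eli  
Null pointer  | Eli  
Crash on save | Leo  
Stale cache   | Leo  
Missing icon  | Frank
Export error  | Frank
Off by one    | Eli  


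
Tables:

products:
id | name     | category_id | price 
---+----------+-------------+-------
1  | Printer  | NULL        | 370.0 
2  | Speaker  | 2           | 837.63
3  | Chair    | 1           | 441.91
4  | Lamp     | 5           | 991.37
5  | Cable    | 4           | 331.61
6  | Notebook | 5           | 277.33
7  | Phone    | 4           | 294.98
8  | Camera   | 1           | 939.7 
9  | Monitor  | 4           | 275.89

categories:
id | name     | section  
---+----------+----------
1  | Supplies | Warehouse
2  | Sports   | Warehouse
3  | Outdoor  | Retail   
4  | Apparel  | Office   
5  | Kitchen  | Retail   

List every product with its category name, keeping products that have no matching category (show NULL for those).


LEFT JOIN keeps every row from products (the left table); where category_id has no match in categories, the category columns become NULL. Walk through each product:
  - product 1 (Printer): category_id=NULL, no match -> kept with NULL
  - product 2 (Speaker): category_id=2 -> matches Sports
  - product 3 (Chair): category_id=1 -> matches Supplies
  - product 4 (Lamp): category_id=5 -> matches Kitchen
  - product 5 (Cable): category_id=4 -> matches Apparel
  - product 6 (Notebook): category_id=5 -> matches Kitchen
  - product 7 (Phone): category_id=4 -> matches Apparel
  - product 8 (Camera): category_id=1 -> matches Supplies
  - product 9 (Monitor): category_id=4 -> matches Apparel
All 9 rows appear; 1 has NULL category.

SQL:
SELECT a.name, b.name AS category
FROM products a
LEFT JOIN categories b ON a.category_id = b.id

Result:
name     | category
---------+---------
Printer  | NULL    
Speaker  | Sports  
Chair    | Supplies
Lamp     | Kitchen 
Cable    | Apparel 
Notebook | Kitchen 
Phone    | Apparel 
Camera   | Supplies
Monitor  | Apparel 


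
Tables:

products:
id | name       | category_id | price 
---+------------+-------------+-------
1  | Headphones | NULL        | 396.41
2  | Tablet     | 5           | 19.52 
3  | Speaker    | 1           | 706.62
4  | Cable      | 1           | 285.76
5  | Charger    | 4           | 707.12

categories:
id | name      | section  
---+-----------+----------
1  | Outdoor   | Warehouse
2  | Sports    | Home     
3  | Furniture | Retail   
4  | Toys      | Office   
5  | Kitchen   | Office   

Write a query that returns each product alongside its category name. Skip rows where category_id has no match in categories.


INNER JOIN keeps only products rows whose category_id matches an id in categories. Walk through each product:
  - product 1 (Headphones): category_id=NULL, no match -> dropped
  - product 2 (Tablet): category_id=5 -> matches Kitchen
  - product 3 (Speaker): category_id=1 -> matches Outdoor
  - product 4 (Cable): category_id=1 -> matches Outdoor
  - product 5 (Charger): category_id=4 -> matches Toys
So 1 of 5 rows is dropped.

SQL:
SELECT a.name, b.name AS category
FROM products a
INNER JOIN categories b ON a.category_id = b.id

Result:
name    | category
--------+---------
Tablet  | Kitchen 
Speaker | Outdoor 
Cable   | Outdoor 
Charger | Toys    


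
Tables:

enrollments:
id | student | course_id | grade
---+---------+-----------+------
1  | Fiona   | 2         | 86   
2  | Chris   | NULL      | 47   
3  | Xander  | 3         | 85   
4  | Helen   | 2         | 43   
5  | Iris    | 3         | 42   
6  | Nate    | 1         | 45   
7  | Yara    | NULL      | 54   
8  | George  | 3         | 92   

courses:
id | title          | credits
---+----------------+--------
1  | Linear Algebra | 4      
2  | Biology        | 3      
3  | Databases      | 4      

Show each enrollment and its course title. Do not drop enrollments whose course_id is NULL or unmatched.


LEFT JOIN keeps every row from enrollments (the left table); where course_id has no match in courses, the course columns become NULL. Walk through each enrollment:
  - enrollment 1 (Fiona): course_id=2 -> matches Biology
  - enrollment 2 (Chris): course_id=NULL, no match -> kept with NULL
  - enrollment 3 (Xander): course_id=3 -> matches Databases
  - enrollment 4 (Helen): course_id=2 -> matches Biology
  - enrollment 5 (Iris): course_id=3 -> matches Databases
  - enrollment 6 (Nate): course_id=1 -> matches Linear Algebra
  - enrollment 7 (Yara): course_id=NULL, no match -> kept with NULL
  - enrollment 8 (George): course_id=3 -> matches Databases
All 8 rows appear; 2 have NULL course.

SQL:
SELECT a.student, b.title AS course
FROM enrollments a
LEFT JOIN courses b ON a.course_id = b.id

Result:
student | course        
--------+---------------
Fiona   | Biology       
Chris   | NULL          
Xander  | Databases     
Helen   | Biology       
Iris    | Databases     
Nate    | Linear Algebra
Yara    | NULL          
George  | Databases     


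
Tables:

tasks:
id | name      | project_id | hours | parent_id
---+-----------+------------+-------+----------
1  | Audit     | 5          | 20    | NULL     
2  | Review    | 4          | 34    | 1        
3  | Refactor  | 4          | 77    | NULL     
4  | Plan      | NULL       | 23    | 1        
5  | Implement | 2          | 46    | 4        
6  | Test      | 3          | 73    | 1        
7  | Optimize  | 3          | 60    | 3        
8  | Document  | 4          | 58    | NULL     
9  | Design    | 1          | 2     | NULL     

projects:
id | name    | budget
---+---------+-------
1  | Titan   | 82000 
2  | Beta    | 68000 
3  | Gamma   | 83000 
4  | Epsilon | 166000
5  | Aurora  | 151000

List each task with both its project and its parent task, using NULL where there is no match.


Two LEFT JOINs from the same base table tasks: one to projects via project_id, one to tasks itself via parent_id. Both are LEFT so every task is preserved.
Match against projects:
  - task 1 (Audit): project_id=5 -> matches Aurora
  - task 2 (Review): project_id=4 -> matches Epsilon
  - task 3 (Refactor): project_id=4 -> matches Epsilon
  - task 4 (Plan): project_id=NULL, no match -> kept with NULL
  - task 5 (Implement): project_id=2 -> matches Beta
  - task 6 (Test): project_id=3 -> matches Gamma
  - task 7 (Optimize): project_id=3 -> matches Gamma
  - task 8 (Document): project_id=4 -> matches Epsilon
  - task 9 (Design): project_id=1 -> matches Titan
Match against tasks (self):
  - task 1 (Audit): parent_id=NULL -> NULL
  - task 2 (Review): parent_id=1 -> Audit
  - task 3 (Refactor): parent_id=NULL -> NULL
  - task 4 (Plan): parent_id=1 -> Audit
  - task 5 (Implement): parent_id=4 -> Plan
  - task 6 (Test): parent_id=1 -> Audit
  - task 7 (Optimize): parent_id=3 -> Refactor
  - task 8 (Document): parent_id=NULL -> NULL
  - task 9 (Design): parent_id=NULL -> NULL

SQL:
SELECT a.name, b.name AS project, c.name AS parent
FROM tasks a
LEFT JOIN projects b ON a.project_id = b.id
LEFT JOIN tasks c ON a.parent_id = c.id

Result:
name      | project | parent  
----------+---------+---------
Audit     | Aurora  | NULL    
Review    | Epsilon | Audit   
Refactor  | Epsilon | NULL    
Plan      | NULL    | Audit   
Implement | Beta    | Plan    
Test      | Gamma   | Audit   
Optimize  | Gamma   | Refactor
Document  | Epsilon | NULL    
Design    | Titan   | NULL    


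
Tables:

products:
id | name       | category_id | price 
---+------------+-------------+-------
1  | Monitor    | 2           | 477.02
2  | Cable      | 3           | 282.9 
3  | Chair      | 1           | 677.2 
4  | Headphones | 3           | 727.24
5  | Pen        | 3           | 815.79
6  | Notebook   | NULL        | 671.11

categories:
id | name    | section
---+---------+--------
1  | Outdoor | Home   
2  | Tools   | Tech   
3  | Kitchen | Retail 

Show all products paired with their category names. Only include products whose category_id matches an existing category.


INNER JOIN keeps only products rows whose category_id matches an id in categories. Walk through each product:
  - product 1 (Monitor): category_id=2 -> matches Tools
  - product 2 (Cable): category_id=3 -> matches Kitchen
  - product 3 (Chair): category_id=1 -> matches Outdoor
  - product 4 (Headphones): category_id=3 -> matches Kitchen
  - product 5 (Pen): category_id=3 -> matches Kitchen
  - product 6 (Notebook): category_id=NULL, no match -> dropped
So 1 of 6 rows is dropped.

SQL:
SELECT a.name, b.name AS category
FROM products a
INNER JOIN categories b ON a.category_id = b.id

Result:
name       | category
-----------+---------
Monitor    | Tools   
Cable      | Kitchen 
Chair      | Outdoor 
Headphones | Kitchen 
Pen        | Kitchen 


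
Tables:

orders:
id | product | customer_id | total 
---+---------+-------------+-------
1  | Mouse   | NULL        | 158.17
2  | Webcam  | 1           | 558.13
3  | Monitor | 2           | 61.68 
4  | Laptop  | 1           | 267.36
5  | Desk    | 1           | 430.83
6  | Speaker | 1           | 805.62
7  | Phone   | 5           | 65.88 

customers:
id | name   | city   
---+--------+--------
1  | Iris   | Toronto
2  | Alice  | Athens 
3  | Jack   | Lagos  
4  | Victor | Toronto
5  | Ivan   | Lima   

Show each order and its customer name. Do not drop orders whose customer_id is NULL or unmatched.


LEFT JOIN keeps every row from orders (the left table); where customer_id has no match in customers, the customer columns become NULL. Walk through each order:
  - order 1 (Mouse): customer_id=NULL, no match -> kept with NULL
  - order 2 (Webcam): customer_id=1 -> matches Iris
  - order 3 (Monitor): customer_id=2 -> matches Alice
  - order 4 (Laptop): customer_id=1 -> matches Iris
  - order 5 (Desk): customer_id=1 -> matches Iris
  - order 6 (Speaker): customer_id=1 -> matches Iris
  - order 7 (Phone): customer_id=5 -> matches Ivan
All 7 rows appear; 1 has NULL customer.

SQL:
SELECT a.product, b.name AS customer
FROM orders a
LEFT JOIN customers b ON a.customer_id = b.id

Result:
product | customer
--------+---------
Mouse   | NULL    
Webcam  | Iris    
Monitor | Alice   
Laptop  | Iris    
Desk    | Iris    
Speaker | Iris    
Phone   | Ivan    


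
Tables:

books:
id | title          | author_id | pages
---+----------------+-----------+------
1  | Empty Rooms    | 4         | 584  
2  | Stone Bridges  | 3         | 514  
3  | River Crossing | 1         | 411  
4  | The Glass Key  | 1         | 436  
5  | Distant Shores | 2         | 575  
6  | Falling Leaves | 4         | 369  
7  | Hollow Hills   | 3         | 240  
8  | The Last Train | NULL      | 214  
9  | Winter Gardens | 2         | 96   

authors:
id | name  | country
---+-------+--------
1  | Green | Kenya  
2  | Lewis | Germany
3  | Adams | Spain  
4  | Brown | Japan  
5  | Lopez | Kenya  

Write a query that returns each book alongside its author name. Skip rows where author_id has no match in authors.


INNER JOIN keeps only books rows whose author_id matches an id in authors. Walk through each book:
  - book 1 (Empty Rooms): author_id=4 -> matches Brown
  - book 2 (Stone Bridges): author_id=3 -> matches Adams
  - book 3 (River Crossing): author_id=1 -> matches Green
  - book 4 (The Glass Key): author_id=1 -> matches Green
  - book 5 (Distant Shores): author_id=2 -> matches Lewis
  - book 6 (Falling Leaves): author_id=4 -> matches Brown
  - book 7 (Hollow Hills): author_id=3 -> matches Adams
  - book 8 (The Last Train): author_id=NULL, no match -> dropped
  - book 9 (Winter Gardens): author_id=2 -> matches Lewis
So 1 of 9 rows is dropped.

SQL:
SELECT a.title, b.name AS author
FROM books a
INNER JOIN authors b ON a.author_id = b.id

Result:
title          | author
---------------+-------
Empty Rooms    | Brown 
Stone Bridges  | Adams 
River Crossing | Green 
The Glass Key  | Green 
Distant Shores | Lewis 
Falling Leaves | Brown 
Hollow Hills   | Adams 
Winter Gardens | Lewis 


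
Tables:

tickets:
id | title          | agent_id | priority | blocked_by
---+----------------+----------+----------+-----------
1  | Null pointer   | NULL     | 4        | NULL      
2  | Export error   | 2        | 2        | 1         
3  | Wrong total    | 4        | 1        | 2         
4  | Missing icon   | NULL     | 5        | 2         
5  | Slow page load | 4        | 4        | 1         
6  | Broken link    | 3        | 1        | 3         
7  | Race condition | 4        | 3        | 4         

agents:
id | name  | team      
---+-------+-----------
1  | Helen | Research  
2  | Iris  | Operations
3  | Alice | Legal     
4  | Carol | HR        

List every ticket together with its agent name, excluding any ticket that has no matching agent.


INNER JOIN keeps only tickets rows whose agent_id matches an id in agents. Walk through each ticket:
  - ticket 1 (Null pointer): agent_id=NULL, no match -> dropped
  - ticket 2 (Export error): agent_id=2 -> matches Iris
  - ticket 3 (Wrong total): agent_id=4 -> matches Carol
  - ticket 4 (Missing icon): agent_id=NULL, no match -> dropped
  - ticket 5 (Slow page load): agent_id=4 -> matches Carol
  - ticket 6 (Broken link): agent_id=3 -> matches Alice
  - ticket 7 (Race condition): agent_id=4 -> matches Carol
So 2 of 7 rows are dropped.

SQL:
SELECT a.title, b.name AS agent
FROM tickets a
INNER JOIN agents b ON a.agent_id = b.id

Result:
title          | agent
---------------+------
Export error   | Iris 
Wrong total    | Carol
Slow page load | Carol
Broken link    | Alice
Race condition | Carol


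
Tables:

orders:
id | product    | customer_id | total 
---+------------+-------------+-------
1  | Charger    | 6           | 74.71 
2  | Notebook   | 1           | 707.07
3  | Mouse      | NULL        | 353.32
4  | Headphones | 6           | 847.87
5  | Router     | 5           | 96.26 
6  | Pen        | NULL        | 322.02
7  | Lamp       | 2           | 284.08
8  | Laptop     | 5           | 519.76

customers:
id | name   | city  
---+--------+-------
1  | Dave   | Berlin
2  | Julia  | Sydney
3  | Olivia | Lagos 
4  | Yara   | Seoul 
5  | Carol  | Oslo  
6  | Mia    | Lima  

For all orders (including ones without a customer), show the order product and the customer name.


LEFT JOIN keeps every row from orders (the left table); where customer_id has no match in customers, the customer columns become NULL. Walk through each order:
  - order 1 (Charger): customer_id=6 -> matches Mia
  - order 2 (Notebook): customer_id=1 -> matches Dave
  - order 3 (Mouse): customer_id=NULL, no match -> kept with NULL
  - order 4 (Headphones): customer_id=6 -> matches Mia
  - order 5 (Router): customer_id=5 -> matches Carol
  - order 6 (Pen): customer_id=NULL, no match -> kept with NULL
  - order 7 (Lamp): customer_id=2 -> matches Julia
  - order 8 (Laptop): customer_id=5 -> matches Carol
All 8 rows appear; 2 have NULL customer.

SQL:
SELECT a.product, b.name AS customer
FROM orders a
LEFT JOIN customers b ON a.customer_id = b.id

Result:
product    | customer
-----------+---------
Charger    | Mia     
Notebook   | Dave    
Mouse      | NULL    
Headphones | Mia     
Router     | Carol   
Pen        | NULL    
Lamp       | Julia   
Laptop     | Carol   


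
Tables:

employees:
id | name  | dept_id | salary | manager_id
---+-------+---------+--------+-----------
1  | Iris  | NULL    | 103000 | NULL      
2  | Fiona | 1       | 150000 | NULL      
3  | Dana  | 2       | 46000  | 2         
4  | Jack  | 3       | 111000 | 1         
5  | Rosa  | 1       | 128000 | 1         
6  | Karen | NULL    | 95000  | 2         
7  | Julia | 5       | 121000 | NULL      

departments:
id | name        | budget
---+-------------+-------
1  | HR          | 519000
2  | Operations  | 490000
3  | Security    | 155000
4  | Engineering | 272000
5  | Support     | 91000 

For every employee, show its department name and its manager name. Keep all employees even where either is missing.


Two LEFT JOINs from the same base table employees: one to departments via dept_id, one to employees itself via manager_id. Both are LEFT so every employee is preserved.
Match against departments:
  - employee 1 (Iris): dept_id=NULL, no match -> kept with NULL
  - employee 2 (Fiona): dept_id=1 -> matches HR
  - employee 3 (Dana): dept_id=2 -> matches Operations
  - employee 4 (Jack): dept_id=3 -> matches Security
  - employee 5 (Rosa): dept_id=1 -> matches HR
  - employee 6 (Karen): dept_id=NULL, no match -> kept with NULL
  - employee 7 (Julia): dept_id=5 -> matches Support
Match against employees (self):
  - employee 1 (Iris): manager_id=NULL -> NULL
  - employee 2 (Fiona): manager_id=NULL -> NULL
  - employee 3 (Dana): manager_id=2 -> Fiona
  - employee 4 (Jack): manager_id=1 -> Iris
  - employee 5 (Rosa): manager_id=1 -> Iris
  - employee 6 (Karen): manager_id=2 -> Fiona
  - employee 7 (Julia): manager_id=NULL -> NULL

SQL:
SELECT a.name, b.name AS department, c.name AS manager
FROM employees a
LEFT JOIN departments b ON a.dept_id = b.id
LEFT JOIN employees c ON a.manager_id = c.id

Result:
name  | department | manager
------+------------+--------
Iris  | NULL       | NULL   
Fiona | HR         | NULL   
Dana  | Operations | Fiona  
Jack  | Security   | Iris   
Rosa  | HR         | Iris   
Karen | NULL       | Fiona  
Julia | Support    | NULL   


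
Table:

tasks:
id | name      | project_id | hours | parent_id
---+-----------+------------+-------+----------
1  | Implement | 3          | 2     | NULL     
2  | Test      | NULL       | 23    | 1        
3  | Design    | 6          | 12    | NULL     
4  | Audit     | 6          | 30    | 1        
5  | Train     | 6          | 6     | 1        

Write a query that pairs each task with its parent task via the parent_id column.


This is a self-join: tasks is joined to a second copy of itself, matching each row's parent_id to another row's id. Use LEFT JOIN so rows with parent_id=NULL are kept.
  - task 1 (Implement): parent_id=NULL -> NULL
  - task 2 (Test): parent_id=1 -> Implement
  - task 3 (Design): parent_id=NULL -> NULL
  - task 4 (Audit): parent_id=1 -> Implement
  - task 5 (Train): parent_id=1 -> Implement

SQL:
SELECT a.name AS item, b.name AS parent
FROM tasks a
LEFT JOIN tasks b ON a.parent_id = b.id

Result:
item      | parent   
----------+----------
Implement | NULL     
Test      | Implement
Design    | NULL     
Audit     | Implement
Train     | Implement


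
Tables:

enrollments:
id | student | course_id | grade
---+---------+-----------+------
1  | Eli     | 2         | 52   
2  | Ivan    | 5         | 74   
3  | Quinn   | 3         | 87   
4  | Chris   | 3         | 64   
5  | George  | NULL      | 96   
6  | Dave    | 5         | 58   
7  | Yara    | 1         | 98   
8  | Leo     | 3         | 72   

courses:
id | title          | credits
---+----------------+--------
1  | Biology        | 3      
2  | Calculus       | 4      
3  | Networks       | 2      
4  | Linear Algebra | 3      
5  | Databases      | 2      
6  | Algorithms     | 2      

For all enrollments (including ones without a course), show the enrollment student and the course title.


LEFT JOIN keeps every row from enrollments (the left table); where course_id has no match in courses, the course columns become NULL. Walk through each enrollment:
  - enrollment 1 (Eli): course_id=2 -> matches Calculus
  - enrollment 2 (Ivan): course_id=5 -> matches Databases
  - enrollment 3 (Quinn): course_id=3 -> matches Networks
  - enrollment 4 (Chris): course_id=3 -> matches Networks
  - enrollment 5 (George): course_id=NULL, no match -> kept with NULL
  - enrollment 6 (Dave): course_id=5 -> matches Databases
  - enrollment 7 (Yara): course_id=1 -> matches Biology
  - enrollment 8 (Leo): course_id=3 -> matches Networks
All 8 rows appear; 1 has NULL course.

SQL:
SELECT a.student, b.title AS course
FROM enrollments a
LEFT JOIN courses b ON a.course_id = b.id

Result:
student | course   
--------+----------
Eli     | Calculus 
Ivan    | Databases
Quinn   | Networks 
Chris   | Networks 
George  | NULL     
Dave    | Databases
Yara    | Biology  
Leo     | Networks 


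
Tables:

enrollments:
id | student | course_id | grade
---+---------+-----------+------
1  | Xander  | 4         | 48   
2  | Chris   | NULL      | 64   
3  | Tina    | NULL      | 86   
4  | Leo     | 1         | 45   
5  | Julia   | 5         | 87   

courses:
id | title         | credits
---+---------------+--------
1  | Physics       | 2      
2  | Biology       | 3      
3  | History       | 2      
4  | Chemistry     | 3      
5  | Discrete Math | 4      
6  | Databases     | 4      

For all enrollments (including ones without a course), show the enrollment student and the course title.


LEFT JOIN keeps every row from enrollments (the left table); where course_id has no match in courses, the course columns become NULL. Walk through each enrollment:
  - enrollment 1 (Xander): course_id=4 -> matches Chemistry
  - enrollment 2 (Chris): course_id=NULL, no match -> kept with NULL
  - enrollment 3 (Tina): course_id=NULL, no match -> kept with NULL
  - enrollment 4 (Leo): course_id=1 -> matches Physics
  - enrollment 5 (Julia): course_id=5 -> matches Discrete Math
All 5 rows appear; 2 have NULL course.

SQL:
SELECT a.student, b.title AS course
FROM enrollments a
LEFT JOIN courses b ON a.course_id = b.id

Result:
student | course       
--------+--------------
Xander  | Chemistry    
Chris   | NULL         
Tina    | NULL         
Leo     | Physics      
Julia   | Discrete Math


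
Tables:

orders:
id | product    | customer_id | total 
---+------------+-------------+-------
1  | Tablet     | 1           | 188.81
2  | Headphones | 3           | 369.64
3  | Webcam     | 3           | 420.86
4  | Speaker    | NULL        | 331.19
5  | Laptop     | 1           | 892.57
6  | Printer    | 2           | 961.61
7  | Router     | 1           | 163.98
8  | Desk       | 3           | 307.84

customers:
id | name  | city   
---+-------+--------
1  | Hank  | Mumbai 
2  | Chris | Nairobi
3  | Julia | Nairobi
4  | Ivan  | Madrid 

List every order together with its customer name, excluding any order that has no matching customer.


INNER JOIN keeps only orders rows whose customer_id matches an id in customers. Walk through each order:
  - order 1 (Tablet): customer_id=1 -> matches Hank
  - order 2 (Headphones): customer_id=3 -> matches Julia
  - order 3 (Webcam): customer_id=3 -> matches Julia
  - order 4 (Speaker): customer_id=NULL, no match -> dropped
  - order 5 (Laptop): customer_id=1 -> matches Hank
  - order 6 (Printer): customer_id=2 -> matches Chris
  - order 7 (Router): customer_id=1 -> matches Hank
  - order 8 (Desk): customer_id=3 -> matches Julia
So 1 of 8 rows is dropped.

SQL:
SELECT a.product, b.name AS customer
FROM orders a
INNER JOIN customers b ON a.customer_id = b.id

Result:
product    | customer
-----------+---------
Tablet     | Hank    
Headphones | Julia   
Webcam     | Julia   
Laptop     | Hank    
Printer    | Chris   
Router     | Hank    
Desk       | Julia   


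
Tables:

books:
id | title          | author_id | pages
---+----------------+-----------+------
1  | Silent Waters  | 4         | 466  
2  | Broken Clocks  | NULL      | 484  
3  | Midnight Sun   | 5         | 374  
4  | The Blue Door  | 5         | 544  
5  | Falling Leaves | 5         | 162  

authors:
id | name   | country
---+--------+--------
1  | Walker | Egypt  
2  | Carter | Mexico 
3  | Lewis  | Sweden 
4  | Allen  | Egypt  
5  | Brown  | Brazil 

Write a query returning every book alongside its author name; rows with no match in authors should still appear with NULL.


LEFT JOIN keeps every row from books (the left table); where author_id has no match in authors, the author columns become NULL. Walk through each book:
  - book 1 (Silent Waters): author_id=4 -> matches Allen
  - book 2 (Broken Clocks): author_id=NULL, no match -> kept with NULL
  - book 3 (Midnight Sun): author_id=5 -> matches Brown
  - book 4 (The Blue Door): author_id=5 -> matches Brown
  - book 5 (Falling Leaves): author_id=5 -> matches Brown
All 5 rows appear; 1 has NULL author.

SQL:
SELECT a.title, b.name AS author
FROM books a
LEFT JOIN authors b ON a.author_id = b.id

Result:
title          | author
---------------+-------
Silent Waters  | Allen 
Broken Clocks  | NULL  
Midnight Sun   | Brown 
The Blue Door  | Brown 
Falling Leaves | Brown 


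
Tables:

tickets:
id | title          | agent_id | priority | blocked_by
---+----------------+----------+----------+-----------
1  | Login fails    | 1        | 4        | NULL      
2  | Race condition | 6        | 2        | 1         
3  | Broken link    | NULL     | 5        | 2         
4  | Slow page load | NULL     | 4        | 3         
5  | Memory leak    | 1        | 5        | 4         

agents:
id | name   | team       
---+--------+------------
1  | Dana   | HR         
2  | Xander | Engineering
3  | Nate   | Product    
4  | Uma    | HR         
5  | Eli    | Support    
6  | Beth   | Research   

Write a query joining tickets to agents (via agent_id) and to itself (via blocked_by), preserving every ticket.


Two LEFT JOINs from the same base table tickets: one to agents via agent_id, one to tickets itself via blocked_by. Both are LEFT so every ticket is preserved.
Match against agents:
  - ticket 1 (Login fails): agent_id=1 -> matches Dana
  - ticket 2 (Race condition): agent_id=6 -> matches Beth
  - ticket 3 (Broken link): agent_id=NULL, no match -> kept with NULL
  - ticket 4 (Slow page load): agent_id=NULL, no match -> kept with NULL
  - ticket 5 (Memory leak): agent_id=1 -> matches Dana
Match against tickets (self):
  - ticket 1 (Login fails): blocked_by=NULL -> NULL
  - ticket 2 (Race condition): blocked_by=1 -> Login fails
  - ticket 3 (Broken link): blocked_by=2 -> Race condition
  - ticket 4 (Slow page load): blocked_by=3 -> Broken link
  - ticket 5 (Memory leak): blocked_by=4 -> Slow page load

SQL:
SELECT a.title, b.name AS agent, c.title AS blocked_by
FROM tickets a
LEFT JOIN agents b ON a.agent_id = b.id
LEFT JOIN tickets c ON a.blocked_by = c.id

Result:
title          | agent | blocked_by    
---------------+-------+---------------
Login fails    | Dana  | NULL          
Race condition | Beth  | Login fails   
Broken link    | NULL  | Race condition
Slow page load | NULL  | Broken link   
Memory leak    | Dana  | Slow page load


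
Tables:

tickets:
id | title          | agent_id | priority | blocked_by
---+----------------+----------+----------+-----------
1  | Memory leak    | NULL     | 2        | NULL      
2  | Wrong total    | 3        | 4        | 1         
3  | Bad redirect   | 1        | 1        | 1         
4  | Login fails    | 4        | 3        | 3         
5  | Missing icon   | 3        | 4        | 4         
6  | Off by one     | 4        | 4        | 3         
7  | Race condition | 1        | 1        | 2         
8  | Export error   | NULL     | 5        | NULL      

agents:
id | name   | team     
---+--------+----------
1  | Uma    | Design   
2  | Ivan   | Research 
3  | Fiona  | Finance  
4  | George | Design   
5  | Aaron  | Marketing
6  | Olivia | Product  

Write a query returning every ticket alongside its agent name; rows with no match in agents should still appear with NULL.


LEFT JOIN keeps every row from tickets (the left table); where agent_id has no match in agents, the agent columns become NULL. Walk through each ticket:
  - ticket 1 (Memory leak): agent_id=NULL, no match -> kept with NULL
  - ticket 2 (Wrong total): agent_id=3 -> matches Fiona
  - ticket 3 (Bad redirect): agent_id=1 -> matches Uma
  - ticket 4 (Login fails): agent_id=4 -> matches George
  - ticket 5 (Missing icon): agent_id=3 -> matches Fiona
  - ticket 6 (Off by one): agent_id=4 -> matches George
  - ticket 7 (Race condition): agent_id=1 -> matches Uma
  - ticket 8 (Export error): agent_id=NULL, no match -> kept with NULL
All 8 rows appear; 2 have NULL agent.

SQL:
SELECT a.title, b.name AS agent
FROM tickets a
LEFT JOIN agents b ON a.agent_id = b.id

Result:
title          | agent 
---------------+-------
Memory leak    | NULL  
Wrong total    | Fiona 
Bad redirect   | Uma   
Login fails    | George
Missing icon   | Fiona 
Off by one     | George
Race condition | Uma   
Export error   | NULL  


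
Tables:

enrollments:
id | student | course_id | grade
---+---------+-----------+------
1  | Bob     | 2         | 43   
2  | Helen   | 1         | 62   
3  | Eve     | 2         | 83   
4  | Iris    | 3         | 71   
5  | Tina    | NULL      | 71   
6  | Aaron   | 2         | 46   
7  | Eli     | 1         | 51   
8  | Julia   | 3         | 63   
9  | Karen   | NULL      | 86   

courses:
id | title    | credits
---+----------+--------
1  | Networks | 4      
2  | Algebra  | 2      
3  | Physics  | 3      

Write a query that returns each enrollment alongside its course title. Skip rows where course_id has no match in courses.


INNER JOIN keeps only enrollments rows whose course_id matches an id in courses. Walk through each enrollment:
  - enrollment 1 (Bob): course_id=2 -> matches Algebra
  - enrollment 2 (Helen): course_id=1 -> matches Networks
  - enrollment 3 (Eve): course_id=2 -> matches Algebra
  - enrollment 4 (Iris): course_id=3 -> matches Physics
  - enrollment 5 (Tina): course_id=NULL, no match -> dropped
  - enrollment 6 (Aaron): course_id=2 -> matches Algebra
  - enrollment 7 (Eli): course_id=1 -> matches Networks
  - enrollment 8 (Julia): course_id=3 -> matches Physics
  - enrollment 9 (Karen): course_id=NULL, no match -> dropped
So 2 of 9 rows are dropped.

SQL:
SELECT a.student, b.title AS course
FROM enrollments a
INNER JOIN courses b ON a.course_id = b.id

Result:
student | course  
--------+---------
Bob     | Algebra 
Helen   | Networks
Eve     | Algebra 
Iris    | Physics 
Aaron   | Algebra 
Eli     | Networks
Julia   | Physics 


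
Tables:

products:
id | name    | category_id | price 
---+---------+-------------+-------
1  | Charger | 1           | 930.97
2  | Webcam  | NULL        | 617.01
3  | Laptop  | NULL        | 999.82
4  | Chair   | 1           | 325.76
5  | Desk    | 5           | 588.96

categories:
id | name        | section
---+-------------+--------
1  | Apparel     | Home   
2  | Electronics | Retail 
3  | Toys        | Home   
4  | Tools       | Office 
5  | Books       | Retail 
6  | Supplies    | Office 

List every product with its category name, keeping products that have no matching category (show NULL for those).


LEFT JOIN keeps every row from products (the left table); where category_id has no match in categories, the category columns become NULL. Walk through each product:
  - product 1 (Charger): category_id=1 -> matches Apparel
  - product 2 (Webcam): category_id=NULL, no match -> kept with NULL
  - product 3 (Laptop): category_id=NULL, no match -> kept with NULL
  - product 4 (Chair): category_id=1 -> matches Apparel
  - product 5 (Desk): category_id=5 -> matches Books
All 5 rows appear; 2 have NULL category.

SQL:
SELECT a.name, b.name AS category
FROM products a
LEFT JOIN categories b ON a.category_id = b.id

Result:
name    | category
--------+---------
Charger | Apparel 
Webcam  | NULL    
Laptop  | NULL    
Chair   | Apparel 
Desk    | Books   
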